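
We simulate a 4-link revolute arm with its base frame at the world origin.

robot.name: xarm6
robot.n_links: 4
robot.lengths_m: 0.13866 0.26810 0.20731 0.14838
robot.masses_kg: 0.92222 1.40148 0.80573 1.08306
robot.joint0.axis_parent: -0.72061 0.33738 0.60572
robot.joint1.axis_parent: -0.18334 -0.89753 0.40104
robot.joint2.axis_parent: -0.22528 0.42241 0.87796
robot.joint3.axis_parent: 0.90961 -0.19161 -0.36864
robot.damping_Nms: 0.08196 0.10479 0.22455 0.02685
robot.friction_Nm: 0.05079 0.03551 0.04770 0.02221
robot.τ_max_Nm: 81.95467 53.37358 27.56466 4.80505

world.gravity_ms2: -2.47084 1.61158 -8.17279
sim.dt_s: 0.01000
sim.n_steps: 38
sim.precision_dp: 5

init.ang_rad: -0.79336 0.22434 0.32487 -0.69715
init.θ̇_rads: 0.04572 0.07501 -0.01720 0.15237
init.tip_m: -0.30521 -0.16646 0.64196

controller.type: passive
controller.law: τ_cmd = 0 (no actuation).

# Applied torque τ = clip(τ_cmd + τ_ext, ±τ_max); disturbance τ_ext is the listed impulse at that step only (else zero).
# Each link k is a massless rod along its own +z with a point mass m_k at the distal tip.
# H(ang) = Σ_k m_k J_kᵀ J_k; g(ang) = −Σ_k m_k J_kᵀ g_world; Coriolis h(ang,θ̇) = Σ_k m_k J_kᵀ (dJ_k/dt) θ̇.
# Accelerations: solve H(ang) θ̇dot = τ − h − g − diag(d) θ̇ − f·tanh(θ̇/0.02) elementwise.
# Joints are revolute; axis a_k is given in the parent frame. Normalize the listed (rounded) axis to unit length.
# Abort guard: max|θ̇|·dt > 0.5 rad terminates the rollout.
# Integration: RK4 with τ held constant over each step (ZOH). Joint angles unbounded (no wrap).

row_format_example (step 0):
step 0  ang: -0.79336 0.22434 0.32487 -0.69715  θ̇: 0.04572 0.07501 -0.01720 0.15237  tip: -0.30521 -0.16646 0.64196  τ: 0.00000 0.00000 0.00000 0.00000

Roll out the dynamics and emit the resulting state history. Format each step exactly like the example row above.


step 1  ang: -0.79400 0.22527 0.32660 -0.69753  θ̇: -0.16466 0.10957 0.29562 -0.24523  tip: -0.30567 -0.16611 0.64174  τ: 0.00000 0.00000 0.00000 0.00000
step 2  ang: -0.79661 0.22652 0.33044 -0.70213  θ̇: -0.35452 0.13898 0.45781 -0.67692  tip: -0.30660 -0.16550 0.64095  τ: 0.00000 0.00000 0.00000 0.00000
step 3  ang: -0.80106 0.22804 0.33554 -0.71110  θ̇: -0.53540 0.16562 0.55390 -1.11925  tip: -0.30799 -0.16463 0.63959  τ: 0.00000 0.00000 0.00000 0.00000
step 4  ang: -0.80730 0.22983 0.34141 -0.72450  θ̇: -0.71094 0.19073 0.61382 -1.55912  tip: -0.30987 -0.16352 0.63764  τ: 0.00000 0.00000 0.00000 0.00000
step 5  ang: -0.81527 0.23186 0.34776 -0.74225  θ̇: -0.88323 0.21497 0.65335 -1.98893  tip: -0.31221 -0.16217 0.63508  τ: 0.00000 0.00000 0.00000 0.00000
step 6  ang: -0.82496 0.23412 0.35443 -0.76423  θ̇: -1.05352 0.23870 0.68085 -2.40396  tip: -0.31503 -0.16060 0.63190  τ: 0.00000 0.00000 0.00000 0.00000
step 7  ang: -0.83634 0.23663 0.36135 -0.79027  θ̇: -1.22269 0.26210 0.70084 -2.80100  tip: -0.31832 -0.15882 0.62806  τ: 0.00000 0.00000 0.00000 0.00000
step 8  ang: -0.84941 0.23937 0.36844 -0.82018  θ̇: -1.39147 0.28528 0.71590 -3.17765  tip: -0.32206 -0.15685 0.62355  τ: 0.00000 0.00000 0.00000 0.00000
step 9  ang: -0.86417 0.24233 0.37566 -0.85375  θ̇: -1.56059 0.30824 0.72768 -3.53194  tip: -0.32626 -0.15469 0.61834  τ: 0.00000 0.00000 0.00000 0.00000
step 10  ang: -0.88062 0.24553 0.38298 -0.89074  θ̇: -1.73083 0.33093 0.73737 -3.86226  tip: -0.33089 -0.15238 0.61241  τ: 0.00000 0.00000 0.00000 0.00000
step 11  ang: -0.89879 0.24895 0.39040 -0.93091  θ̇: -1.90311 0.35317 0.74601 -4.16724  tip: -0.33595 -0.14993 0.60572  τ: 0.00000 0.00000 0.00000 0.00000
step 12  ang: -0.91870 0.25259 0.39790 -0.97400  θ̇: -2.07846 0.37465 0.75459 -4.44582  tip: -0.34141 -0.14735 0.59826  τ: 0.00000 0.00000 0.00000 0.00000
step 13  ang: -0.94038 0.25644 0.40549 -1.01974  θ̇: -2.25807 0.39488 0.76415 -4.69727  tip: -0.34727 -0.14468 0.59000  τ: 0.00000 0.00000 0.00000 0.00000
step 14  ang: -0.96388 0.26048 0.41319 -1.06785  θ̇: -2.44326 0.41314 0.77573 -4.92119  tip: -0.35350 -0.14192 0.58092  τ: 0.00000 0.00000 0.00000 0.00000
step 15  ang: -0.98926 0.26469 0.42102 -1.11807  θ̇: -2.63546 0.42843 0.79040 -5.11760  tip: -0.36008 -0.13910 0.57103  τ: 0.00000 0.00000 0.00000 0.00000
step 16  ang: -1.01661 0.26904 0.42901 -1.17011  θ̇: -2.83621 0.43949 0.80918 -5.28689  tip: -0.36699 -0.13625 0.56029  τ: 0.00000 0.00000 0.00000 0.00000
step 17  ang: -1.04602 0.27346 0.43722 -1.22372  θ̇: -3.04700 0.44469 0.83299 -5.42984  tip: -0.37420 -0.13337 0.54872  τ: 0.00000 0.00000 0.00000 0.00000
step 18  ang: -1.07759 0.27790 0.44569 -1.27863  θ̇: -3.26931 0.44210 0.86253 -5.54761  tip: -0.38169 -0.13050 0.53631  τ: 0.00000 0.00000 0.00000 0.00000
step 19  ang: -1.11145 0.28227 0.45449 -1.33459  θ̇: -3.50439 0.42942 0.89819 -5.64164  tip: -0.38944 -0.12763 0.52306  τ: 0.00000 0.00000 0.00000 0.00000
step 20  ang: -1.14773 0.28645 0.46367 -1.39139  θ̇: -3.75321 0.40405 0.93997 -5.71364  tip: -0.39740 -0.12480 0.50899  τ: 0.00000 0.00000 0.00000 0.00000
step 21  ang: -1.18656 0.29030 0.47331 -1.44880  θ̇: -4.01630 0.36309 0.98733 -5.76535  tip: -0.40557 -0.12200 0.49409  τ: 0.00000 0.00000 0.00000 0.00000
step 22  ang: -1.22810 0.29365 0.48344 -1.50663  θ̇: -4.29355 0.30344 1.03912 -5.79845  tip: -0.41390 -0.11926 0.47838  τ: 0.00000 0.00000 0.00000 0.00000
step 23  ang: -1.27248 0.29630 0.49410 -1.56471  θ̇: -4.58402 0.22187 1.09351 -5.81416  tip: -0.42237 -0.11658 0.46188  τ: 0.00000 0.00000 0.00000 0.00000
step 24  ang: -1.31982 0.29800 0.50531 -1.62286  θ̇: -4.88583 0.11517 1.14804 -5.81299  tip: -0.43096 -0.11396 0.44459  τ: 0.00000 0.00000 0.00000 0.00000
step 25  ang: -1.37022 0.29851 0.51705 -1.68091  θ̇: -5.19582 -0.01945 1.19920 -5.79384  tip: -0.43964 -0.11142 0.42654  τ: 0.00000 0.00000 0.00000 0.00000
step 26  ang: -1.42375 0.29752 0.52926 -1.73866  θ̇: -5.50945 -0.18351 1.24235 -5.75263  tip: -0.44840 -0.10894 0.40773  τ: 0.00000 0.00000 0.00000 0.00000
step 27  ang: -1.48041 0.29472 0.54187 -1.79588  θ̇: -5.82192 -0.38067 1.27665 -5.68669  tip: -0.45721 -0.10653 0.38817  τ: 0.00000 0.00000 0.00000 0.00000
step 28  ang: -1.54016 0.28979 0.55475 -1.85229  θ̇: -6.12663 -0.61241 1.29897 -5.58876  tip: -0.46607 -0.10419 0.36789  τ: 0.00000 0.00000 0.00000 0.00000
step 29  ang: -1.60289 0.28236 0.56780 -1.90751  θ̇: -6.41613 -0.87927 1.30724 -5.44851  tip: -0.47495 -0.10190 0.34688  τ: 0.00000 0.00000 0.00000 0.00000
step 30  ang: -1.66840 0.27209 0.58085 -1.96107  θ̇: -6.68258 -1.18064 1.30103 -5.25268  tip: -0.48387 -0.09965 0.32517  τ: 0.00000 0.00000 0.00000 0.00000
step 31  ang: -1.73644 0.25864 0.59377 -2.01233  θ̇: -6.91823 -1.51465 1.28183 -4.98549  tip: -0.49279 -0.09742 0.30275  τ: 0.00000 0.00000 0.00000 0.00000
step 32  ang: -1.80664 0.24170 0.60645 -2.06049  θ̇: -7.11607 -1.87805 1.25290 -4.62965  tip: -0.50172 -0.09521 0.27964  τ: 0.00000 0.00000 0.00000 0.00000
step 33  ang: -1.87861 0.22099 0.61881 -2.10457  θ̇: -7.27034 -2.26605 1.21857 -4.16773  tip: -0.51063 -0.09298 0.25585  τ: 0.00000 0.00000 0.00000 0.00000
step 34  ang: -1.95189 0.19631 0.63082 -2.14344  θ̇: -7.37710 -2.67233 1.18284 -3.58386  tip: -0.51949 -0.09073 0.23139  τ: 0.00000 0.00000 0.00000 0.00000
step 35  ang: -2.02599 0.16751 0.64247 -2.17580  θ̇: -7.43444 -3.08903 1.14765 -2.86552  tip: -0.52826 -0.08845 0.20627  τ: 0.00000 0.00000 0.00000 0.00000
step 36  ang: -2.10042 0.13453 0.65377 -2.20027  θ̇: -7.44261 -3.50686 1.11110 -2.00485  tip: -0.53690 -0.08616 0.18049  τ: 0.00000 0.00000 0.00000 0.00000
step 37  ang: -2.17469 0.09741 0.66467 -2.21541  θ̇: -7.40385 -3.91520 1.06638 -0.99937  tip: -0.54535 -0.08389 0.15405  τ: 0.00000 0.00000 0.00000 0.00000
step 38  ang: -2.24835 0.05630 0.67503 -2.21978  θ̇: -7.32138 -4.30223 0.99844 0.14281  tip: -0.55356 -0.08171 0.12691


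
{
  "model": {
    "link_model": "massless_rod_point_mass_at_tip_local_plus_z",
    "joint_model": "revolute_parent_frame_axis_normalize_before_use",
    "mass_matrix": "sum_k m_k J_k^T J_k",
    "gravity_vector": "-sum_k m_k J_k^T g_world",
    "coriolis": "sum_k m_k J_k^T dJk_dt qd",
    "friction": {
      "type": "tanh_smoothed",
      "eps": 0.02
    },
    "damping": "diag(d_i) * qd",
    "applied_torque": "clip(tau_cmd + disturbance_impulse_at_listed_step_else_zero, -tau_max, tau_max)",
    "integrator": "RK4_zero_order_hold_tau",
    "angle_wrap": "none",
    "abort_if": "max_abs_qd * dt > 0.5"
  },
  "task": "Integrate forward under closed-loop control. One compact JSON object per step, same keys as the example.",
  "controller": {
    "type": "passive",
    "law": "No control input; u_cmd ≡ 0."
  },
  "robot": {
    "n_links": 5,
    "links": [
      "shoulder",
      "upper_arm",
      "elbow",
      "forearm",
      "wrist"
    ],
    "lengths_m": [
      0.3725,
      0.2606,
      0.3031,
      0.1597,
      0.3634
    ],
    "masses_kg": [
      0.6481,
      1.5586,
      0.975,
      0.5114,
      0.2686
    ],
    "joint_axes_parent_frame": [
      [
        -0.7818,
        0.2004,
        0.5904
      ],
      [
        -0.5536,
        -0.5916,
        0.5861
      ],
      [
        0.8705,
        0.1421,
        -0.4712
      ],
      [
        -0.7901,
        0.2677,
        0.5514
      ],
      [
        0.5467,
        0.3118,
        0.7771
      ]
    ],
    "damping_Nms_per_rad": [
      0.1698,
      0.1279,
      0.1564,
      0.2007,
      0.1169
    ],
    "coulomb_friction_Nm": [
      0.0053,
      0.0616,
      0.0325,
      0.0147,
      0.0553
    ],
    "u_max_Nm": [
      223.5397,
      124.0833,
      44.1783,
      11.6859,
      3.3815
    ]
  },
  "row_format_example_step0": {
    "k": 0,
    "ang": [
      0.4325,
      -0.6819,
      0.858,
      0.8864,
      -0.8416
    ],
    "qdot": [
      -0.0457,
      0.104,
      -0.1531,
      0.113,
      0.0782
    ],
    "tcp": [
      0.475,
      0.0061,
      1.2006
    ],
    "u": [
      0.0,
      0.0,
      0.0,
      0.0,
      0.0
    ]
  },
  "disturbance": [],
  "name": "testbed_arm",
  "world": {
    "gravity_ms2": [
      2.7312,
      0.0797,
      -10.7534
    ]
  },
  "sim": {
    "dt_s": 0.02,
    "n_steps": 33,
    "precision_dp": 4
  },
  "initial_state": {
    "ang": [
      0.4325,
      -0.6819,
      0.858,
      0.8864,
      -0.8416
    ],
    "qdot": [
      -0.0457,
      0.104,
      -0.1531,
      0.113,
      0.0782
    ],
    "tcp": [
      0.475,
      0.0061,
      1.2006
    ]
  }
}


{"k":1,"ang":[0.4348,-0.6866,0.8591,0.8958,-0.8426],"qdot":[0.2759,-0.5714,0.2567,0.9144,0.0175],"tcp":[0.4766,0.0088,1.1983],"u":[0.0,0.0,0.0,0.0,0.0]}
{"k":2,"ang":[0.4436,-0.7048,0.8672,0.9168,-0.8488],"qdot":[0.5962,-1.257,0.5682,1.4071,-0.2817],"tcp":[0.4824,0.0112,1.1904],"u":[0.0,0.0,0.0,0.0,0.0]}
{"k":3,"ang":[0.4587,-0.7372,0.8808,0.9487,-0.8569],"qdot":[0.9236,-1.9922,0.7647,1.7436,-0.5477],"tcp":[0.4924,0.0128,1.1769],"u":[0.0,0.0,0.0,0.0,0.0]}
{"k":4,"ang":[0.4806,-0.785,0.897,0.986,-0.8701],"qdot":[1.2656,-2.8044,0.829,1.9657,-0.7603],"tcp":[0.5065,0.0134,1.1577],"u":[0.0,0.0,0.0,0.0,0.0]}
{"k":5,"ang":[0.5095,-0.85,0.9128,1.0268,-0.8866],"qdot":[1.6308,-3.7168,0.7281,2.0916,-0.8666],"tcp":[0.5245,0.0128,1.1327],"u":[0.0,0.0,0.0,0.0,0.0]}
{"k":6,"ang":[0.5461,-0.9344,0.9247,1.069,-0.9039],"qdot":[2.0289,-4.745,0.4181,2.1104,-0.8452],"tcp":[0.5464,0.0106,1.1015],"u":[0.0,0.0,0.0,0.0,0.0]}
{"k":7,"ang":[0.5909,-1.0406,0.9278,1.1103,-0.9194],"qdot":[2.4685,-5.8884,-0.1531,1.9993,-0.6809],"tcp":[0.5714,0.0066,1.0636],"u":[0.0,0.0,0.0,0.0,0.0]}
{"k":8,"ang":[0.6451,-1.1705,0.9165,1.1479,-0.9301],"qdot":[2.9539,-7.1161,-1.0399,1.7211,-0.3718],"tcp":[0.599,0.0007,1.0188],"u":[0.0,0.0,0.0,0.0,0.0]}
{"k":9,"ang":[0.7093,-1.3253,0.8837,1.1777,-0.9333],"qdot":[3.4719,-8.342,-2.3101,1.1379,-0.053],"tcp":[0.628,-0.0071,0.9668],"u":[0.0,0.0,0.0,0.0,0.0]}
{"k":10,"ang":[0.7839,-1.5034,0.8216,1.1934,-0.9287],"qdot":[3.9819,-9.4152,-3.9622,0.2346,0.2725],"tcp":[0.6566,-0.0165,0.9077],"u":[0.0,0.0,0.0,0.0,0.0]}
{"k":11,"ang":[0.8681,-1.6998,0.7235,1.1877,-0.9189],"qdot":[4.4072,-10.1513,-5.8772,-0.8085,0.7715],"tcp":[0.683,-0.0264,0.8424],"u":[0.0,0.0,0.0,0.0,0.0]}
{"k":12,"ang":[0.959,-1.906,0.5862,1.1602,-0.8976],"qdot":[4.653,-10.3894,-7.8312,-1.939,1.3613],"tcp":[0.7056,-0.0355,0.7732],"u":[0.0,0.0,0.0,0.0,0.0]}
{"k":13,"ang":[1.0525,-2.112,0.4119,1.1109,-0.864],"qdot":[4.6569,-10.1314,-9.5499,-2.9533,2.021],"tcp":[0.7234,-0.0419,0.7028],"u":[0.0,0.0,0.0,0.0,0.0]}
{"k":14,"ang":[1.1437,-2.309,0.2069,1.0441,-0.8163],"qdot":[4.4195,-9.5311,-10.8695,-3.6549,2.7903],"tcp":[0.7366,-0.0438,0.6334],"u":[0.0,0.0,0.0,0.0,0.0]}
{"k":15,"ang":[1.228,-2.4922,-0.0202,0.9671,-0.7518],"qdot":[3.9825,-8.7772,-11.7891,-3.9673,3.696],"tcp":[0.7459,-0.0399,0.5663],"u":[0.0,0.0,0.0,0.0,0.0]}
{"k":16,"ang":[1.302,-2.66,-0.2627,0.8874,-0.668],"qdot":[3.3927,-8.0111,-12.4154,-3.9382,4.7188],"tcp":[0.752,-0.0296,0.5017],"u":[0.0,0.0,0.0,0.0,0.0]}
{"k":17,"ang":[1.3629,-2.8131,-0.5159,0.8109,-0.5628],"qdot":[2.6813,-7.3155,-12.8872,-3.6728,5.8326],"tcp":[0.7548,-0.0125,0.4397],"u":[0.0,0.0,0.0,0.0,0.0]}
{"k":18,"ang":[1.4085,-2.9534,-0.7779,0.7414,-0.4339],"qdot":[1.8645,-6.7285,-13.3082,-3.2386,7.0948],"tcp":[0.7539,0.0114,0.3801],"u":[0.0,0.0,0.0,0.0,0.0]}
{"k":19,"ang":[1.437,-3.083,-1.0478,0.6824,-0.2773],"qdot":[0.9826,-6.2425,-13.649,-2.6254,8.6388],"tcp":[0.7484,0.0418,0.323],"u":[0.0,0.0,0.0,0.0,0.0]}
{"k":20,"ang":[1.4486,-3.2032,-1.3209,0.6377,-0.0871],"qdot":[0.2366,-5.7551,-13.5082,-1.7896,10.3687],"tcp":[0.7366,0.0787,0.269],"u":[0.0,0.0,0.0,0.0,0.0]}
{"k":21,"ang":[1.4509,-3.3115,-1.5785,0.612,0.1315],"qdot":[0.1451,-5.0193,-11.9644,-0.7595,11.2102],"tcp":[0.7168,0.1221,0.2188],"u":[0.0,0.0,0.0,0.0,0.0]}
{"k":22,"ang":[1.4607,-3.4017,-1.7892,0.6075,0.3457],"qdot":[0.9389,-3.9688,-8.9748,0.2903,9.847],"tcp":[0.689,0.1718,0.1728],"u":[0.0,0.0,0.0,0.0,0.0]}
{"k":23,"ang":[1.4903,-3.4702,-1.9379,0.6225,0.5159],"qdot":[2.0194,-2.8977,-5.9925,1.1689,7.065],"tcp":[0.6564,0.2265,0.1309],"u":[0.0,0.0,0.0,0.0,0.0]}
{"k":24,"ang":[1.5404,-3.5184,-2.0339,0.6524,0.6275],"qdot":[2.9537,-1.9413,-3.7357,1.7703,4.1228],"tcp":[0.6223,0.2837,0.0916],"u":[0.0,0.0,0.0,0.0,0.0]}
{"k":25,"ang":[1.607,-3.5484,-2.0919,0.6907,0.6831],"qdot":[3.6713,-1.0734,-2.1696,1.9888,1.5153],"tcp":[0.5881,0.3415,0.053],"u":[0.0,0.0,0.0,0.0,0.0]}
{"k":26,"ang":[1.686,-3.5616,-2.1241,0.7292,0.691],"qdot":[4.1912,-0.253,-1.131,1.7727,-0.6042],"tcp":[0.5542,0.3986,0.0137],"u":[0.0,0.0,0.0,0.0,0.0]}
{"k":27,"ang":[1.7734,-3.5588,-2.14,0.7588,0.6633],"qdot":[4.5231,0.5343,-0.5061,1.1373,-2.1117],"tcp":[0.5202,0.4537,-0.0282],"u":[0.0,0.0,0.0,0.0,0.0]}
{"k":28,"ang":[1.8659,-3.5401,-2.1456,0.7728,0.6088],"qdot":[4.708,1.3382,-0.0829,0.2251,-3.2767],"tcp":[0.4859,0.5062,-0.0736],"u":[0.0,0.0,0.0,0.0,0.0]}
{"k":29,"ang":[1.9607,-3.505,-2.144,0.7666,0.5346],"qdot":[4.7451,2.1836,0.2314,-0.8741,-4.0904],"tcp":[0.4506,0.5556,-0.1233],"u":[0.0,0.0,0.0,0.0,0.0]}
{"k":30,"ang":[2.0548,-3.4522,-2.1362,0.7374,0.4474],"qdot":[4.6426,3.1076,0.5567,-2.0373,-4.5605],"tcp":[0.4137,0.6014,-0.1776],"u":[0.0,0.0,0.0,0.0,0.0]}
{"k":31,"ang":[2.1455,-3.38,-2.121,0.6857,0.3548],"qdot":[4.4034,4.14,0.9988,-3.1086,-4.6337],"tcp":[0.3747,0.6429,-0.2366],"u":[0.0,0.0,0.0,0.0,0.0]}
{"k":32,"ang":[2.2301,-3.2858,-2.0948,0.6151,0.2653],"qdot":[4.0325,5.3026,1.6677,-3.8751,-4.2308],"tcp":[0.3333,0.6791,-0.3002],"u":[0.0,0.0,0.0,0.0,0.0]}
{"k":33,"ang":[2.306,-3.1669,-2.052,0.5344,0.1891],"qdot":[3.5435,6.6023,2.6814,-4.0788,-3.294],"tcp":[0.2894,0.7094,-0.3678]}


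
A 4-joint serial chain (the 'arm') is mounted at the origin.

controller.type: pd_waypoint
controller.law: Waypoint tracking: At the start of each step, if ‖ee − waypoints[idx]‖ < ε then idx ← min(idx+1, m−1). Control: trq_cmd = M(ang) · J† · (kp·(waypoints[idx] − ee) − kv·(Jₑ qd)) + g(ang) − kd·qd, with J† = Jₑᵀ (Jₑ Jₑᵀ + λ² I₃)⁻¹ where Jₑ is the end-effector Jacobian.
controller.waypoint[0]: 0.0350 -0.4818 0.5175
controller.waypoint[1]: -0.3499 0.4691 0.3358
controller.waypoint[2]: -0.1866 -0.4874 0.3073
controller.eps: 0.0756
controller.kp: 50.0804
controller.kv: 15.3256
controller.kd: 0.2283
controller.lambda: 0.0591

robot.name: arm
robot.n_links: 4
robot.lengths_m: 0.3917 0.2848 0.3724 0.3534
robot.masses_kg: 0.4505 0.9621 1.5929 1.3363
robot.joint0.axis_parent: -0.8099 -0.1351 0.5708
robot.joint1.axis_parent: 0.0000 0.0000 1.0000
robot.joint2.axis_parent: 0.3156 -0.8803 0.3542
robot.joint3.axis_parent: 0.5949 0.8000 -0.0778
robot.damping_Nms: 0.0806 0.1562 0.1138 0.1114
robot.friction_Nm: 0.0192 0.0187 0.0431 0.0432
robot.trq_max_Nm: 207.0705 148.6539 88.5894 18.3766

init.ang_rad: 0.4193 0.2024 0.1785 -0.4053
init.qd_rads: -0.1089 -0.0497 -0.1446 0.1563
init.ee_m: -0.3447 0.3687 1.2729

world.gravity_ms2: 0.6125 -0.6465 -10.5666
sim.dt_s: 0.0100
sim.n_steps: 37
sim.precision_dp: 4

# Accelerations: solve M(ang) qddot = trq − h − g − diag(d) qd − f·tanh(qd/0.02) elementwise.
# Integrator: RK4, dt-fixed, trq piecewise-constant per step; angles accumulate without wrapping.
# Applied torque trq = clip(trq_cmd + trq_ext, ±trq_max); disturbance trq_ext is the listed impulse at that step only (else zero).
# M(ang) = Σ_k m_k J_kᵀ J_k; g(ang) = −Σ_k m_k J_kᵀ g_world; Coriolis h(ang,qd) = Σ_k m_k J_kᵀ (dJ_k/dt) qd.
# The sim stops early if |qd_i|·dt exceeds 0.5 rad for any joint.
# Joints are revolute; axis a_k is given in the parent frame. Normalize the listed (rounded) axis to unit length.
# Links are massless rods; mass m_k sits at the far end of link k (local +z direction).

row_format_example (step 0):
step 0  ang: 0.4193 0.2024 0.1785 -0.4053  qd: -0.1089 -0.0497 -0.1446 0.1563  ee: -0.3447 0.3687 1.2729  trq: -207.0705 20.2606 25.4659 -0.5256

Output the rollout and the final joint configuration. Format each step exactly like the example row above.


step 1  ang: 0.4118 0.2040 0.1700 -0.4216  qd: -1.3871 0.3879 -1.5537 -3.4025  ee: -0.3429 0.3667 1.2727  trq: -191.3953 17.1937 20.9511 0.4470
step 2  ang: 0.3919 0.2068 0.1485 -0.4705  qd: -2.5653 0.2558 -2.7243 -6.3469  ee: -0.3400 0.3610 1.2704  trq: -165.2663 13.8602 18.0949 0.8079
step 3  ang: 0.3615 0.2080 0.1171 -0.5451  qd: -3.4943 0.0735 -3.5611 -8.5618  ee: -0.3356 0.3520 1.2656  trq: -134.1019 10.3402 16.0021 0.8002
step 4  ang: 0.3233 0.2074 0.0791 -0.6380  qd: -4.1377 -0.1167 -4.0316 -9.9863  ee: -0.3290 0.3399 1.2582  trq: -100.9415 7.2511 14.2768 0.6596
step 5  ang: 0.2800 0.2051 0.0380 -0.7415  qd: -4.5113 -0.2881 -4.1854 -10.6904  ee: -0.3203 0.3252 1.2480  trq: -70.3708 5.0023 12.7458 0.5799
step 6  ang: 0.2340 0.2014 -0.0035 -0.8492  qd: -4.6726 -0.4221 -4.1244 -10.8544  ee: -0.3094 0.3080 1.2355  trq: -44.8383 3.6024 11.3888 0.6588
step 7  ang: 0.1872 0.1967 -0.0439 -0.9569  qd: -4.6881 -0.5143 -3.9459 -10.6704  ee: -0.2968 0.2888 1.2212  trq: -24.6531 2.8507 10.2135 0.9076
step 8  ang: 0.1408 0.1913 -0.0822 -1.0616  qd: -4.6118 -0.5720 -3.7177 -10.2877  ee: -0.2830 0.2681 1.2055  trq: -9.1380 2.5235 9.2109 1.2914
step 9  ang: 0.0953 0.1854 -0.1181 -1.1620  qd: -4.4815 -0.6052 -3.4786 -9.8053  ee: -0.2684 0.2462 1.1889  trq: 2.6145 2.4460 8.3578 1.7623
step 10  ang: 0.0513 0.1793 -0.1517 -1.2574  qd: -4.3214 -0.6227 -3.2484 -9.2841  ee: -0.2535 0.2234 1.1718  trq: 11.4382 2.5005 7.6279 2.2762
step 11  ang: 0.0090 0.1731 -0.1831 -1.3476  qd: -4.1466 -0.6308 -3.0354 -8.7593  ee: -0.2387 0.2002 1.1544  trq: 18.0137 2.6139 6.9982 2.7987
step 12  ang: -0.0315 0.1668 -0.2125 -1.4325  qd: -3.9662 -0.6337 -2.8425 -8.2504  ee: -0.2241 0.1767 1.1369  trq: 22.8722 2.7435 6.4508 3.3060
step 13  ang: -0.0703 0.1605 -0.2401 -1.5126  qd: -3.7857 -0.6343 -2.6693 -7.7675  ee: -0.2099 0.1532 1.1194  trq: 26.4212 2.8666 5.9727 3.7828
step 14  ang: -0.1072 0.1542 -0.2660 -1.5879  qd: -3.6084 -0.6342 -2.5144 -7.3152  ee: -0.1963 0.1298 1.1020  trq: 28.9720 2.9721 5.5540 4.2204
step 15  ang: -0.1424 0.1479 -0.2904 -1.6589  qd: -3.4363 -0.6344 -2.3760 -6.8949  ee: -0.1834 0.1067 1.0849  trq: 30.7623 3.0563 5.1875 4.6146
step 16  ang: -0.1760 0.1415 -0.3136 -1.7259  qd: -3.2703 -0.6353 -2.2523 -6.5062  ee: -0.1713 0.0841 1.0679  trq: 31.9740 3.1192 4.8675 4.9647
step 17  ang: -0.2079 0.1352 -0.3355 -1.7891  qd: -3.1111 -0.6372 -2.1416 -6.1474  ee: -0.1598 0.0620 1.0513  trq: 32.7467 3.1630 4.5895 5.2716
step 18  ang: -0.2382 0.1288 -0.3564 -1.8489  qd: -2.9588 -0.6401 -2.0423 -5.8168  ee: -0.1491 0.0404 1.0349  trq: 33.1877 3.1909 4.3495 5.5377
step 19  ang: -0.2671 0.1224 -0.3764 -1.9055  qd: -2.8134 -0.6441 -1.9531 -5.5122  ee: -0.1391 0.0195 1.0189  trq: 33.3799 3.2060 4.1439 5.7657
step 20  ang: -0.2945 0.1160 -0.3956 -1.9592  qd: -2.6748 -0.6490 -1.8732 -5.2312  ee: -0.1298 -0.0008 1.0032  trq: 33.3869 3.2115 3.9695 5.9589
step 21  ang: -0.3206 0.1094 -0.4139 -2.0102  qd: -2.5427 -0.6548 -1.8015 -4.9718  ee: -0.1212 -0.0204 0.9878  trq: 33.2579 3.2101 3.8232 6.1206
step 22  ang: -0.3454 0.1029 -0.4316 -2.0587  qd: -2.4170 -0.6613 -1.7373 -4.7320  ee: -0.1132 -0.0393 0.9728  trq: 33.0310 3.2042 3.7022 6.2538
step 23  ang: -0.3690 0.0962 -0.4487 -2.1049  qd: -2.2973 -0.6683 -1.6800 -4.5097  ee: -0.1058 -0.0576 0.9581  trq: 32.7351 3.1958 3.6038 6.3616
step 24  ang: -0.3914 0.0895 -0.4653 -2.1489  qd: -2.1834 -0.6756 -1.6292 -4.3034  ee: -0.0990 -0.0751 0.9438  trq: 32.3926 3.1864 3.5255 6.4467
step 25  ang: -0.4126 0.0827 -0.4813 -2.1910  qd: -2.0749 -0.6832 -1.5843 -4.1114  ee: -0.0927 -0.0920 0.9298  trq: 32.0205 3.1771 3.4649 6.5116
step 26  ang: -0.4329 0.0759 -0.4970 -2.2312  qd: -1.9716 -0.6908 -1.5450 -3.9324  ee: -0.0869 -0.1083 0.9162  trq: 31.6316 3.1688 3.4199 6.5586
step 27  ang: -0.4521 0.0689 -0.5122 -2.2697  qd: -1.8732 -0.6982 -1.5111 -3.7650  ee: -0.0816 -0.1238 0.9030  trq: 31.2355 3.1622 3.3884 6.5898
step 28  ang: -0.4704 0.0619 -0.5272 -2.3065  qd: -1.7795 -0.7054 -1.4822 -3.6082  ee: -0.0766 -0.1388 0.8901  trq: 30.8394 3.1576 3.3685 6.6071
step 29  ang: -0.4877 0.0548 -0.5419 -2.3418  qd: -1.6902 -0.7121 -1.4583 -3.4608  ee: -0.0721 -0.1531 0.8776  trq: 30.4482 3.1553 3.3586 6.6121
step 30  ang: -0.5042 0.0477 -0.5564 -2.3758  qd: -1.6050 -0.7182 -1.4390 -3.3221  ee: -0.0679 -0.1669 0.8654  trq: 30.0657 3.1553 3.3572 6.6064
step 31  ang: -0.5198 0.0405 -0.5707 -2.4083  qd: -1.5238 -0.7235 -1.4242 -3.1912  ee: -0.0641 -0.1801 0.8536  trq: 29.6943 3.1578 3.3627 6.5913
step 32  ang: -0.5347 0.0332 -0.5849 -2.4396  qd: -1.4462 -0.7279 -1.4138 -3.0674  ee: -0.0605 -0.1927 0.8422  trq: 29.3353 3.1625 3.3741 6.5680
step 33  ang: -0.5488 0.0259 -0.5990 -2.4697  qd: -1.3723 -0.7311 -1.4077 -2.9502  ee: -0.0572 -0.2048 0.8311  trq: 28.9898 3.1694 3.3901 6.5376
step 34  ang: -0.5621 0.0186 -0.6131 -2.4986  qd: -1.3016 -0.7331 -1.4058 -2.8388  ee: -0.0542 -0.2164 0.8203  trq: 28.6577 3.1784 3.4097 6.5011
step 35  ang: -0.5748 0.0113 -0.6271 -2.5265  qd: -1.2342 -0.7338 -1.4079 -2.7329  ee: -0.0514 -0.2276 0.8099  trq: 28.3391 3.1892 3.4322 6.4592
step 36  ang: -0.5868 0.0040 -0.6412 -2.5533  qd: -1.1698 -0.7329 -1.4141 -2.6320  ee: -0.0489 -0.2382 0.7998  trq: 28.0333 3.2017 3.4567 6.4129
step 37  ang: -0.5982 -0.0033 -0.6554 -2.5791  qd: -1.1083 -0.7304 -1.4242 -2.5357  ee: -0.0465 -0.2484 0.7901
final ang (rad): -0.5982 -0.0033 -0.6554 -2.5791


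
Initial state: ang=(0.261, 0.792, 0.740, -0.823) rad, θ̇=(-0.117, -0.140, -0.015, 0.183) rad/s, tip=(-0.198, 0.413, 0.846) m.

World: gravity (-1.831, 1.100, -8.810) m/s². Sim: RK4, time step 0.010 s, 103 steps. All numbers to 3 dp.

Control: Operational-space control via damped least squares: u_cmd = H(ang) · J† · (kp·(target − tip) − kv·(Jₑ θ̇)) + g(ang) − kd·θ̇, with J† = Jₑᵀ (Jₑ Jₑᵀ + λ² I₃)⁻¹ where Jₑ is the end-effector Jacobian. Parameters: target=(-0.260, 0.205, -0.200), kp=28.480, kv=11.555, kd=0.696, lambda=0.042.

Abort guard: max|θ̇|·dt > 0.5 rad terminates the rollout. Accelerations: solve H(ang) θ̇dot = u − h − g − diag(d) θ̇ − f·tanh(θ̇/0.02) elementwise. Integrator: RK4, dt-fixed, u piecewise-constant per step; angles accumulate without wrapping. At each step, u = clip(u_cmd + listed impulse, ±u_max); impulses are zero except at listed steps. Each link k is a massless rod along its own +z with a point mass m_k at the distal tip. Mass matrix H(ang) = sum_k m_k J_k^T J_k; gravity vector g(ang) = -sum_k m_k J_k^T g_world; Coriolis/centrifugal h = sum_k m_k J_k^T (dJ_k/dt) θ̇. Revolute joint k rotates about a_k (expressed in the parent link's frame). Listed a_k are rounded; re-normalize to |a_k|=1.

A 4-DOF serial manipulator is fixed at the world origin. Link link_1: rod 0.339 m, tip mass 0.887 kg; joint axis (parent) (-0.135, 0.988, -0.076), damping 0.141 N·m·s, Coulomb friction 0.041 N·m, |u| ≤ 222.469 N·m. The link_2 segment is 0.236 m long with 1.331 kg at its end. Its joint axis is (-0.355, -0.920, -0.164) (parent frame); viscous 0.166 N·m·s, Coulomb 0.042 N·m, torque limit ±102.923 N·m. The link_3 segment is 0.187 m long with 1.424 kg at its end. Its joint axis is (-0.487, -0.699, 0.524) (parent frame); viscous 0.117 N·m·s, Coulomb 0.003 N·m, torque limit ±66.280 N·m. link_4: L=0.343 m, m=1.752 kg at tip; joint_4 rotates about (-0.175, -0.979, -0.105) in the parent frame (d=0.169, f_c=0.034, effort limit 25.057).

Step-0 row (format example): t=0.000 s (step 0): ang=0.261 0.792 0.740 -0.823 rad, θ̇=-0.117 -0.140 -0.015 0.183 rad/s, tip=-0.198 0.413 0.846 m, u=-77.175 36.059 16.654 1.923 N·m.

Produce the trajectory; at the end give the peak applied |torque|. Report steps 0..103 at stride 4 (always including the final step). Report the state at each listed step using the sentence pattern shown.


t=0.040 s (step 4): ang=0.209 0.794 0.780 -0.967 rad, θ̇=-2.193 0.610 1.150 -6.195 rad/s, tip=-0.206 0.411 0.831 m, u=-46.011 19.782 7.073 2.854 N·m.
t=0.080 s (step 8): ang=0.107 0.846 0.811 -1.245 rad, θ̇=-2.734 1.834 0.570 -7.124 rad/s, tip=-0.227 0.399 0.792 m, u=1.241 -0.353 -0.195 0.118 N·m.
t=0.120 s (step 12): ang=0.001 0.928 0.838 -1.509 rad, θ̇=-2.540 2.185 0.823 -6.016 rad/s, tip=-0.258 0.380 0.737 m, u=22.098 -9.974 -3.779 -1.915 N·m.
t=0.160 s (step 16): ang=-0.095 1.018 0.879 -1.725 rad, θ̇=-2.247 2.301 1.201 -4.813 rad/s, tip=-0.290 0.361 0.675 m, u=27.989 -12.784 -4.879 -2.897 N·m.
t=0.200 s (step 20): ang=-0.180 1.113 0.932 -1.898 rad, θ̇=-2.003 2.439 1.422 -3.837 rad/s, tip=-0.320 0.345 0.611 m, u=28.706 -12.896 -4.787 -3.370 N·m.
t=0.240 s (step 24): ang=-0.256 1.213 0.990 -2.035 rad, θ̇=-1.836 2.610 1.470 -3.060 rad/s, tip=-0.344 0.333 0.547 m, u=27.780 -11.981 -4.161 -3.651 N·m.
t=0.280 s (step 28): ang=-0.328 1.321 1.048 -2.145 rad, θ̇=-1.749 2.776 1.387 -2.435 rad/s, tip=-0.364 0.323 0.485 m, u=26.442 -10.701 -3.335 -3.863 N·m.
t=0.320 s (step 32): ang=-0.397 1.435 1.100 -2.232 rad, θ̇=-1.736 2.898 1.227 -1.928 rad/s, tip=-0.379 0.315 0.426 m, u=25.079 -9.309 -2.480 -4.032 N·m.
t=0.360 s (step 36): ang=-0.467 1.552 1.146 -2.300 rad, θ̇=-1.782 2.949 1.035 -1.518 rad/s, tip=-0.389 0.308 0.369 m, u=23.752 -7.868 -1.672 -4.147 N·m.
t=0.400 s (step 40): ang=-0.540 1.670 1.183 -2.354 rad, θ̇=-1.869 2.920 0.841 -1.187 rad/s, tip=-0.395 0.303 0.314 m, u=22.413 -6.363 -0.931 -4.182 N·m.
t=0.440 s (step 44): ang=-0.617 1.785 1.213 -2.396 rad, θ̇=-1.976 2.817 0.663 -0.924 rad/s, tip=-0.398 0.298 0.262 m, u=21.014 -4.765 -0.257 -4.113 N·m.
t=0.480 s (step 48): ang=-0.698 1.894 1.237 -2.429 rad, θ̇=-2.079 2.654 0.503 -0.718 rad/s, tip=-0.397 0.293 0.214 m, u=19.550 -3.075 0.356 -3.925 N·m.
t=0.520 s (step 52): ang=-0.783 1.997 1.254 -2.454 rad, θ̇=-2.157 2.449 0.363 -0.563 rad/s, tip=-0.393 0.289 0.169 m, u=18.055 -1.330 0.905 -3.621 N·m.
t=0.560 s (step 56): ang=-0.871 2.090 1.266 -2.474 rad, θ̇=-2.197 2.219 0.244 -0.451 rad/s, tip=-0.386 0.286 0.128 m, u=16.583 0.406 1.384 -3.221 N·m.
t=0.600 s (step 60): ang=-0.959 2.174 1.274 -2.491 rad, θ̇=-2.191 1.979 0.146 -0.373 rad/s, tip=-0.378 0.282 0.092 m, u=15.190 2.058 1.786 -2.754 N·m.
t=0.640 s (step 64): ang=-1.045 2.248 1.278 -2.505 rad, θ̇=-2.140 1.741 0.070 -0.322 rad/s, tip=-0.368 0.278 0.060 m, u=13.922 3.568 2.107 -2.257 N·m.
t=0.680 s (step 68): ang=-1.129 2.313 1.279 -2.517 rad, θ̇=-2.050 1.512 0.016 -0.292 rad/s, tip=-0.359 0.275 0.033 m, u=12.804 4.894 2.350 -1.760 N·m.
t=0.720 s (step 72): ang=-1.209 2.370 1.279 -2.528 rad, θ̇=-1.933 1.297 -0.017 -0.276 rad/s, tip=-0.350 0.271 0.009 m, u=11.845 6.023 2.520 -1.288 N·m.
t=0.760 s (step 76): ang=-1.284 2.418 1.278 -2.539 rad, θ̇=-1.798 1.100 -0.035 -0.267 rad/s, tip=-0.341 0.267 -0.012 m, u=11.043 6.959 2.631 -0.859 N·m.
t=0.800 s (step 80): ang=-1.353 2.458 1.277 -2.550 rad, θ̇=-1.656 0.924 -0.044 -0.262 rad/s, tip=-0.333 0.264 -0.030 m, u=10.382 7.719 2.697 -0.480 N·m.
t=0.840 s (step 84): ang=-1.416 2.492 1.275 -2.560 rad, θ̇=-1.513 0.768 -0.046 -0.258 rad/s, tip=-0.325 0.260 -0.046 m, u=9.843 8.326 2.727 -0.155 N·m.
t=0.880 s (step 88): ang=-1.474 2.520 1.273 -2.570 rad, θ̇=-1.376 0.633 -0.046 -0.253 rad/s, tip=-0.319 0.257 -0.060 m, u=9.403 8.804 2.732 0.119 N·m.
t=0.920 s (step 92): ang=-1.526 2.543 1.271 -2.580 rad, θ̇=-1.246 0.516 -0.044 -0.246 rad/s, tip=-0.313 0.253 -0.072 m, u=9.042 9.176 2.718 0.344 N·m.
t=0.960 s (step 96): ang=-1.574 2.561 1.269 -2.590 rad, θ̇=-1.125 0.417 -0.042 -0.238 rad/s, tip=-0.308 0.250 -0.083 m, u=8.742 9.463 2.693 0.527 N·m.
t=1.000 s (step 100): ang=-1.616 2.576 1.268 -2.599 rad, θ̇=-1.014 0.333 -0.041 -0.228 rad/s, tip=-0.304 0.247 -0.093 m, u=8.489 9.683 2.659 0.673 N·m.
t=1.030 s (step 103): ang=-1.646 2.586 1.266 -2.606 rad, θ̇=-0.937 0.279 -0.040 -0.220 rad/s, tip=-0.301 0.244 -0.100 m.
max |u| (N·m): 77.175


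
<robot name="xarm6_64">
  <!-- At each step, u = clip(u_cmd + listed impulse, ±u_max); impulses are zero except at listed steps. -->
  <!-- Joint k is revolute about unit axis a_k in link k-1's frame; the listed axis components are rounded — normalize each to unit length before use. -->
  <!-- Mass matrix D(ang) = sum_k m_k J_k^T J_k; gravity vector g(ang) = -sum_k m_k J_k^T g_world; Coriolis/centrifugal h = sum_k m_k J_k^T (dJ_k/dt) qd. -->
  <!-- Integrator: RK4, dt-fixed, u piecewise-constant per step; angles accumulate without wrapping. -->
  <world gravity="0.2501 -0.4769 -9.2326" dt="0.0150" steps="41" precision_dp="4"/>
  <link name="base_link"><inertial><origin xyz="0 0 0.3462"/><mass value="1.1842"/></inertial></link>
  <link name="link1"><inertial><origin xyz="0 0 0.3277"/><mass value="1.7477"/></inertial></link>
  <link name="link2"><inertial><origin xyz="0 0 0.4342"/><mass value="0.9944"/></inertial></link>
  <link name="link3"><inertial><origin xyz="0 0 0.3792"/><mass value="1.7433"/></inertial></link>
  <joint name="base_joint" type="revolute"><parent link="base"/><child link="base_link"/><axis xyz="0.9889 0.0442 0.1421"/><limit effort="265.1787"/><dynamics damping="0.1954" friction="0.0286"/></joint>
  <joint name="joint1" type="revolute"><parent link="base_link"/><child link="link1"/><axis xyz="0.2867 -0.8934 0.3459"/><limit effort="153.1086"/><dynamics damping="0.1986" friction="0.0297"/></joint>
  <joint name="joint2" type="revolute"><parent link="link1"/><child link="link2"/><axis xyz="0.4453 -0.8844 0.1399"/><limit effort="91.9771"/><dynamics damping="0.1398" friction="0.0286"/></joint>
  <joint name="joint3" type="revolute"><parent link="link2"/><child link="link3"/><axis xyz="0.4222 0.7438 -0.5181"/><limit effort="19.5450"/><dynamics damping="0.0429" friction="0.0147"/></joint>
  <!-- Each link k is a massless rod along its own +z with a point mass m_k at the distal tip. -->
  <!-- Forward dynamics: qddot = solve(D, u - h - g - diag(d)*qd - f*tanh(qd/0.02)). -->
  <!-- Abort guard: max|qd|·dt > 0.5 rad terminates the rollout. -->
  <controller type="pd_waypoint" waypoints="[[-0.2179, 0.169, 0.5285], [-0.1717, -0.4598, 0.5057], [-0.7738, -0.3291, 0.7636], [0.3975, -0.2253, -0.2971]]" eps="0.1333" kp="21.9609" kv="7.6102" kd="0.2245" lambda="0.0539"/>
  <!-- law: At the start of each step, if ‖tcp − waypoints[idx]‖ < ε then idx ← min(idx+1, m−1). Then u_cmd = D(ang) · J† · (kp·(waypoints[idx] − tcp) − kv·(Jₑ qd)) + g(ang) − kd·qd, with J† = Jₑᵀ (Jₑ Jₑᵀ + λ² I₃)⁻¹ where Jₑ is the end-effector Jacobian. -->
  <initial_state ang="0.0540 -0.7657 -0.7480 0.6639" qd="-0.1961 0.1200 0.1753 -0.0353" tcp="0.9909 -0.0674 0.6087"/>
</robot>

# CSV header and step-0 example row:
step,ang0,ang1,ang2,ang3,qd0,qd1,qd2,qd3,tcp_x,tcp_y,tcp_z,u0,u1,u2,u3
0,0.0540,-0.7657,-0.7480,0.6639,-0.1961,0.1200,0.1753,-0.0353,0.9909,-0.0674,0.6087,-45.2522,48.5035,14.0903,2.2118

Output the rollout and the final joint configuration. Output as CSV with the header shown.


step,ang0,ang1,ang2,ang3,qd0,qd1,qd2,qd3,tcp_x,tcp_y,tcp_z,u0,u1,u2,u3
1,0.0471,-0.7569,-0.7541,0.6724,-0.7190,1.0475,-0.9897,1.1605,0.9877,-0.0649,0.6121,-40.2902,45.1759,14.3394,1.7134
2,0.0330,-0.7354,-0.7763,0.6973,-1.1672,1.8228,-1.9648,2.1480,0.9794,-0.0616,0.6150,-35.4973,41.2604,14.0806,1.5246
3,0.0126,-0.7033,-0.8118,0.7355,-1.5439,2.4488,-2.7652,2.9264,0.9665,-0.0573,0.6175,-30.8152,37.0193,13.4777,1.5485
4,-0.0129,-0.6629,-0.8581,0.7839,-1.8545,2.9373,-3.4107,3.5127,0.9497,-0.0521,0.6197,-26.2462,32.6907,12.6669,1.7028
5,-0.0426,-0.6161,-0.9131,0.8399,-2.1062,3.3054,-3.9234,3.9349,0.9293,-0.0460,0.6220,-21.8177,28.4586,11.7501,1.9222
6,-0.0758,-0.5645,-0.9750,0.9012,-2.3068,3.5718,-4.3257,4.2254,0.9059,-0.0390,0.6243,-17.5597,24.4459,10.7951,2.1582
7,-0.1115,-0.5096,-1.0422,0.9661,-2.4645,3.7538,-4.6379,4.4154,0.8799,-0.0312,0.6268,-13.4931,20.7237,9.8422,2.3772
8,-0.1494,-0.4525,-1.1135,1.0333,-2.5862,3.8663,-4.8779,4.5326,0.8518,-0.0226,0.6295,-9.6270,17.3258,8.9127,2.5578
9,-0.1889,-0.3941,-1.1880,1.1018,-2.6780,3.9214,-5.0607,4.5997,0.8220,-0.0133,0.6323,-5.9592,14.2616,8.0156,2.6867
10,-0.2296,-0.3352,-1.2650,1.1711,-2.7448,3.9281,-5.1993,4.6343,0.7908,-0.0032,0.6354,-2.4798,11.5272,7.1535,2.7569
11,-0.2711,-0.2766,-1.3437,1.2407,-2.7899,3.8935,-5.3043,4.6496,0.7588,0.0075,0.6386,0.8268,9.1121,6.3260,2.7648
12,-0.3131,-0.2187,-1.4238,1.3105,-2.8159,3.8230,-5.3852,4.6550,0.7261,0.0189,0.6419,3.9783,7.0030,5.5313,2.7092
13,-0.3554,-0.1622,-1.5051,1.3804,-2.8240,3.7206,-5.4501,4.6567,0.6932,0.0308,0.6452,6.9922,5.1863,4.7677,2.5898
14,-0.3977,-0.1073,-1.5872,1.4502,-2.8152,3.5899,-5.5062,4.6588,0.6602,0.0434,0.6483,9.8842,3.6489,4.0336,2.4072
15,-0.4397,-0.0547,-1.6702,1.5201,-2.7896,3.4339,-5.5594,4.6637,0.6273,0.0566,0.6513,12.6666,2.3782,3.3276,2.1622
16,-0.4812,-0.0045,-1.7540,1.5901,-2.7469,3.2556,-5.6151,4.6726,0.5949,0.0703,0.6539,15.3492,1.3620,2.6485,1.8559
17,-0.5220,0.0429,-1.8387,1.6603,-2.6867,3.0585,-5.6773,4.6861,0.5631,0.0846,0.6560,17.9397,0.5890,1.9948,1.4896
18,-0.5617,0.0872,-1.9243,1.7306,-2.6085,2.8465,-5.7491,4.7040,0.5321,0.0994,0.6576,20.4458,0.0486,1.3652,1.0651
19,-0.6001,0.1283,-2.0112,1.8013,-2.5115,2.6251,-5.8326,4.7256,0.5022,0.1146,0.6583,22.8782,-0.2669,0.7585,0.5849
20,-0.6369,0.1660,-2.0994,1.8723,-2.3954,2.4014,-5.9283,4.7495,0.4734,0.1303,0.6582,25.2508,-0.3615,0.1750,0.0524
21,-0.6718,0.2004,-2.1892,1.9436,-2.2599,2.1855,-6.0352,4.7721,0.4461,0.1461,0.6570,27.5784,-0.2340,-0.3812,-0.5276
22,-0.7046,0.2318,-2.2806,2.0153,-2.1056,1.9916,-6.1503,4.7874,0.4204,0.1621,0.6546,29.8659,0.1211,-0.8984,-1.1474
23,-0.7349,0.2605,-2.3737,2.0870,-1.9341,1.8379,-6.2677,4.7859,0.3964,0.1779,0.6508,32.0850,0.7059,-1.3527,-1.7958
24,-0.7625,0.2874,-2.4686,2.1584,-1.7489,1.7455,-6.3780,4.7551,0.3742,0.1934,0.6457,34.1411,1.5018,-1.7044,-2.4564
25,-0.7873,0.3135,-2.5650,2.2291,-1.5550,1.7339,-6.4687,4.6838,0.3539,0.2081,0.6390,35.8530,2.4469,-1.9028,-3.1078
26,-0.8091,0.3401,-2.6625,2.2983,-1.3585,1.8151,-6.5262,4.5665,0.3354,0.2216,0.6310,36.9848,3.4261,-1.9046,-3.7251
27,-0.8281,0.3687,-2.7606,2.3655,-1.1658,1.9881,-6.5384,4.4075,0.3183,0.2338,0.6217,37.3443,4.2989,-1.6980,-4.2850
28,-0.8442,0.4004,-2.8584,2.4300,-0.9829,2.2387,-6.4982,4.2177,0.3025,0.2442,0.6115,36.8804,4.9542,-1.3128,-4.7698
29,-0.8577,0.4363,-2.9552,2.4915,-0.8154,2.5445,-6.4043,4.0088,0.2876,0.2527,0.6007,35.6966,5.3493,-0.8067,-5.1705
30,-0.8689,0.4770,-3.0502,2.5499,-0.6681,2.8810,-6.2610,3.7889,0.2733,0.2594,0.5896,33.9804,5.5056,-0.2417,-5.4859
31,-0.8780,0.5228,-3.1427,2.6048,-0.5445,3.2263,-6.0770,3.5609,0.2593,0.2642,0.5783,31.9202,5.4771,0.3326,-5.7215
32,-0.8854,0.5738,-3.2322,2.6563,-0.4473,3.5640,-5.8637,3.3246,0.2458,0.2673,0.5672,29.6621,5.3215,0.8830,-5.8861
33,-0.8916,0.6297,-3.3185,2.7043,-0.3774,3.8831,-5.6336,3.0786,0.2325,0.2687,0.5564,27.3045,5.0864,1.3901,-5.9899
34,-0.8970,0.6902,-3.4012,2.7484,-0.3351,4.1784,-5.3992,2.8214,0.2195,0.2687,0.5460,24.9090,4.8058,1.8441,-6.0429
35,-0.9019,0.7549,-3.4804,2.7886,-0.3202,4.4489,-5.1720,2.5523,0.2070,0.2672,0.5361,22.5109,4.5026,2.2417,-6.0543
36,-0.9068,0.8235,-3.5564,2.8248,-0.3322,4.6971,-4.9620,2.2717,0.1950,0.2646,0.5267,20.1238,4.1899,2.5831,-6.0317
37,-0.9121,0.8957,-3.6294,2.8566,-0.3712,4.9271,-4.7776,1.9802,0.1837,0.2609,0.5181,17.7376,3.8694,2.8687,-5.9820
38,-0.9182,0.9713,-3.6999,2.8840,-0.4381,5.1440,-4.6262,1.6784,0.1732,0.2563,0.5101,15.3096,3.5242,3.0949,-5.9104
39,-0.9255,1.0500,-3.7684,2.9068,-0.5352,5.3521,-4.5146,1.3664,0.1636,0.2509,0.5028,12.7455,3.1008,3.2473,-5.8216
40,-0.9345,1.1318,-3.8357,2.9248,-0.6672,5.5533,-4.4497,1.0427,0.1550,0.2449,0.4963,9.8629,2.4665,3.2871,-5.7192
41,-0.9459,1.2166,-3.9023,2.9378,-0.8419,5.7428,-4.4395,0.7042,0.1476,0.2384,0.4906,,,,
# final ang (rad): -0.9459 1.2166 -3.9023 2.9378


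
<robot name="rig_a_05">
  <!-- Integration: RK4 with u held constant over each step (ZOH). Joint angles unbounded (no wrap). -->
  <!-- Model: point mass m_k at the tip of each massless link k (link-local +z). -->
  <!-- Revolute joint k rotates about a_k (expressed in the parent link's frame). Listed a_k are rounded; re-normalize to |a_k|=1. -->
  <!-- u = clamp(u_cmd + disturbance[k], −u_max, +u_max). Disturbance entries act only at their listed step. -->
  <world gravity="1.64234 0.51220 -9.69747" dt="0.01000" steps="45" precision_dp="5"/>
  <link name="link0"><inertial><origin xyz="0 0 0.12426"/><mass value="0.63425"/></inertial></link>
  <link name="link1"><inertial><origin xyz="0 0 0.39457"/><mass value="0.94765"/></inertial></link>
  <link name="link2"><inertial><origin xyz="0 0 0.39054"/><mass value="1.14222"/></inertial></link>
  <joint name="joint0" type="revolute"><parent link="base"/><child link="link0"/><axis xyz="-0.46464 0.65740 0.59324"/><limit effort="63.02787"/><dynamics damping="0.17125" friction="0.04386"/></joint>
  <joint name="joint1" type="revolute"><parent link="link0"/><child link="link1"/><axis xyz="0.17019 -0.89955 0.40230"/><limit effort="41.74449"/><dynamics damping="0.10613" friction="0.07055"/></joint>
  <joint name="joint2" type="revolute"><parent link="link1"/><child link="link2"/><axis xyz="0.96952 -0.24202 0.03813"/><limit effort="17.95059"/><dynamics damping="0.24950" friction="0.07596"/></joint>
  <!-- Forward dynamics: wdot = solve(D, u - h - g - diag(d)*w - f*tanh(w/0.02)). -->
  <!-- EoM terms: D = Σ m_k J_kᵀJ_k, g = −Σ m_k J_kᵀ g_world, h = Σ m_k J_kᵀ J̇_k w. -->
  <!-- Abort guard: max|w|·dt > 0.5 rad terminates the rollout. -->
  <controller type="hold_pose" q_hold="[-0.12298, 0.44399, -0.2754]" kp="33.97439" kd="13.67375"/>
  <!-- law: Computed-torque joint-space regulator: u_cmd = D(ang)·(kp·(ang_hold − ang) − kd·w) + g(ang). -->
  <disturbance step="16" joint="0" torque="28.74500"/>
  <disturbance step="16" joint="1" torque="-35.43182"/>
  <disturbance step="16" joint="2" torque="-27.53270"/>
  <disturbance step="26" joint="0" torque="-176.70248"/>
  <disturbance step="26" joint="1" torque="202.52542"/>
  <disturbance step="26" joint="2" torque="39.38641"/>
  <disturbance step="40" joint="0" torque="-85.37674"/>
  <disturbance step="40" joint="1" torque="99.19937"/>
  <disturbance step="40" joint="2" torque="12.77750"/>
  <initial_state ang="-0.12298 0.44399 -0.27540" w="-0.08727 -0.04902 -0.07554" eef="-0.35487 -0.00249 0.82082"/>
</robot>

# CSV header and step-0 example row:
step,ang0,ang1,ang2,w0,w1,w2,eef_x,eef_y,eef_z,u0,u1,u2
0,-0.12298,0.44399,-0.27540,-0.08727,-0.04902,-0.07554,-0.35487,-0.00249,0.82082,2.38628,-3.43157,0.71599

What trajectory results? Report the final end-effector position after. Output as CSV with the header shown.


step,ang0,ang1,ang2,w0,w1,w2,eef_x,eef_y,eef_z,u0,u1,u2
1,-0.12345,0.44382,-0.27606,-0.02324,0.00168,-0.05693,-0.35495,-0.00229,0.82075,2.36663,-3.42307,0.69136
2,-0.12358,0.44391,-0.27655,-0.01493,0.00440,-0.04265,-0.35503,-0.00214,0.82068,2.35211,-3.40715,0.67012
3,-0.12367,0.44398,-0.27692,-0.01146,0.00356,-0.03073,-0.35510,-0.00203,0.82063,2.33977,-3.39267,0.65181
4,-0.12374,0.44404,-0.27718,-0.00957,0.00201,-0.02106,-0.35515,-0.00195,0.82059,2.32938,-3.38020,0.63664
5,-0.12378,0.44410,-0.27735,-0.00853,0.00036,-0.01367,-0.35520,-0.00190,0.82056,2.32064,-3.36962,0.62498
6,-0.12381,0.44414,-0.27745,-0.00787,-0.00104,-0.00841,-0.35523,-0.00188,0.82054,2.31324,-3.36067,0.61679
7,-0.12383,0.44417,-0.27752,-0.00729,-0.00203,-0.00487,-0.35526,-0.00186,0.82052,2.30689,-3.35309,0.61148
8,-0.12384,0.44420,-0.27755,-0.00675,-0.00271,-0.00255,-0.35528,-0.00186,0.82051,2.30141,-3.34663,0.60823
9,-0.12385,0.44422,-0.27756,-0.00629,-0.00320,-0.00105,-0.35529,-0.00185,0.82050,2.29665,-3.34107,0.60634
10,-0.12385,0.44424,-0.27757,-0.00591,-0.00357,-0.00010,-0.35530,-0.00186,0.82050,2.29252,-3.33627,0.60531
11,-0.12384,0.44426,-0.27756,-0.00560,-0.00386,0.00051,-0.35531,-0.00186,0.82049,2.28891,-3.33210,0.60480
12,-0.12384,0.44427,-0.27755,-0.00534,-0.00408,0.00089,-0.35532,-0.00187,0.82049,2.28577,-3.32847,0.60462
13,-0.12383,0.44428,-0.27754,-0.00512,-0.00426,0.00113,-0.35532,-0.00187,0.82049,2.28301,-3.32530,0.60461
14,-0.12382,0.44429,-0.27753,-0.00493,-0.00441,0.00127,-0.35533,-0.00188,0.82049,2.28059,-3.32253,0.60471
15,-0.12380,0.44430,-0.27751,-0.00478,-0.00453,0.00135,-0.35533,-0.00188,0.82049,2.27848,-3.32011,0.60486
16,-0.12379,0.44431,-0.27749,-0.00465,-0.00462,0.00140,-0.35532,-0.00189,0.82049,31.02161,-38.74980,-17.95059
17,-0.13092,0.43663,-0.28196,-1.38030,-1.49225,-0.90391,-0.35377,-0.00010,0.82119,-1.74376,1.57951,3.17016
18,-0.14224,0.42410,-0.29040,-0.89716,-1.02648,-0.77706,-0.35087,0.00319,0.82238,-1.35755,1.01318,2.88177
19,-0.14946,0.41554,-0.29753,-0.55697,-0.69649,-0.64746,-0.34840,0.00595,0.82328,-1.00441,0.52762,2.62290
20,-0.15379,0.40979,-0.30341,-0.31618,-0.45945,-0.52794,-0.34633,0.00827,0.82396,-0.68273,0.10577,2.39290
21,-0.15607,0.40608,-0.30816,-0.14485,-0.28682,-0.42269,-0.34459,0.01019,0.82448,-0.39064,-0.26420,2.18962
22,-0.15689,0.40386,-0.31193,-0.02336,-0.16022,-0.33225,-0.34316,0.01179,0.82488,-0.12592,-0.59083,2.01041
23,-0.15679,0.40265,-0.31488,0.03464,-0.08954,-0.25959,-0.34198,0.01308,0.82519,0.12056,-0.88083,1.85247
24,-0.15631,0.40196,-0.31718,0.05923,-0.04911,-0.20023,-0.34102,0.01413,0.82544,0.34658,-1.13954,1.71300
25,-0.15564,0.40163,-0.31893,0.07250,-0.02038,-0.15004,-0.34025,0.01495,0.82564,0.54966,-1.36999,1.58972
26,-0.15492,0.40150,-0.32022,0.06930,-0.00761,-0.10868,-0.33964,0.01559,0.82579,-63.02787,41.74449,17.95059
27,-0.21938,0.35100,-0.33133,-12.09242,-9.27572,-2.47632,-0.33885,0.01417,0.82692,9.65394,-7.59054,-0.95898
28,-0.31942,0.27621,-0.35855,-8.23388,-5.99029,-2.76363,-0.33756,0.01045,0.82725,8.74762,-6.46205,-0.85171
29,-0.38891,0.22671,-0.38468,-5.84454,-4.07632,-2.41579,-0.33639,0.00696,0.82645,8.02569,-5.62247,-0.78180
30,-0.43899,0.19237,-0.40658,-4.26649,-2.87584,-1.95915,-0.33555,0.00383,0.82528,7.42307,-5.01775,-0.71605
31,-0.47582,0.16789,-0.42400,-3.15456,-2.06435,-1.52937,-0.33503,0.00114,0.82407,6.90387,-4.58450,-0.64495
32,-0.50310,0.15029,-0.43741,-2.33270,-1.48337,-1.15879,-0.33481,-0.00111,0.82295,6.44724,-4.27424,-0.56663
33,-0.52318,0.13770,-0.44742,-1.70410,-1.04932,-0.85007,-0.33484,-0.00292,0.82197,6.04029,-4.05195,-0.48178
34,-0.53770,0.12893,-0.45464,-1.21137,-0.71468,-0.59722,-0.33508,-0.00432,0.82115,5.67453,-3.89249,-0.39197
35,-0.54781,0.12313,-0.45956,-0.81825,-0.45065,-0.39228,-0.33546,-0.00534,0.82048,5.34412,-3.77781,-0.29902
36,-0.55437,0.11970,-0.46265,-0.50060,-0.23880,-0.22748,-0.33597,-0.00602,0.81994,5.04484,-3.69491,-0.20471
37,-0.55807,0.11819,-0.46425,-0.24169,-0.06682,-0.09594,-0.33656,-0.00639,0.81953,4.77344,-3.63444,-0.11066
38,-0.55945,0.11820,-0.46470,-0.04061,0.06552,0.00032,-0.33722,-0.00650,0.81921,4.52745,-3.57910,-0.01620
39,-0.55917,0.11931,-0.46445,0.09043,0.15169,0.04548,-0.33788,-0.00638,0.81896,4.31446,-3.52553,0.09014
40,-0.55775,0.12116,-0.46385,0.19280,0.21895,0.07463,-0.33851,-0.00606,0.81876,-63.02787,41.74449,12.96944
41,-0.58065,0.10959,-0.47878,-4.64126,-2.42847,-3.00517,-0.33950,-0.00718,0.81672,13.29894,-9.57075,-1.58378
42,-0.62107,0.08908,-0.50540,-3.48862,-1.71294,-2.33247,-0.34095,-0.00960,0.81301,12.19057,-8.52911,-1.43676
43,-0.65142,0.07465,-0.52590,-2.61014,-1.19470,-1.77948,-0.34243,-0.01150,0.80984,11.19605,-7.71234,-1.27522
44,-0.67398,0.06473,-0.54139,-1.91983,-0.80305,-1.32825,-0.34392,-0.01289,0.80719,10.29970,-7.06548,-1.10671
45,-0.69035,0.05827,-0.55280,-1.36564,-0.49773,-0.96115,-0.34540,-0.01379,0.80503,,,
# final eef position (m): -0.34540 -0.01379 0.80503
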